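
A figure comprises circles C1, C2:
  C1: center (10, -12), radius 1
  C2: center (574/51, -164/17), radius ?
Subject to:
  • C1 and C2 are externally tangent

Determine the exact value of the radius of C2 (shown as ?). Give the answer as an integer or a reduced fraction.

1. [ext C1·C2]  r_C2² + 2r_C2 − 55/9 = 0  ⇒  r_C2 = 5/3 (r>0 drops 1)

5/3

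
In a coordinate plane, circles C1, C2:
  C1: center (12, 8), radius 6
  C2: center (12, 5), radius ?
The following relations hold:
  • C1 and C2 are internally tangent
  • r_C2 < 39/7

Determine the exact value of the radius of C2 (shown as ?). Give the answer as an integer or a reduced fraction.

1. [int C1,C2]  r_C2² − 12r_C2 + 27 = 0  ⇒  r_C2 = 3 or 9
2. given r_C2 < 39/7: keep 3

3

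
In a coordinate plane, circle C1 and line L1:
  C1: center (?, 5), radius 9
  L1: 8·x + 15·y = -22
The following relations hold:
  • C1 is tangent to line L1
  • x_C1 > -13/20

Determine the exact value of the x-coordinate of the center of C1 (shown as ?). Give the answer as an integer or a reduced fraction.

7

1. [C1‖L1]  x_C1² + (97/4)x_C1 − 875/4 = 0  ⇒  x_C1 = -125/4 or 7
2. given x_C1 > -13/20: keep 7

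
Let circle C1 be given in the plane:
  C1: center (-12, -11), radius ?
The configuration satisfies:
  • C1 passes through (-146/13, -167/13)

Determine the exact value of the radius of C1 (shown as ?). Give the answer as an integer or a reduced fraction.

1. [C1∋P]  r_C1² − 4 = 0  ⇒  r_C1 = 2 (r>0 drops 1)

2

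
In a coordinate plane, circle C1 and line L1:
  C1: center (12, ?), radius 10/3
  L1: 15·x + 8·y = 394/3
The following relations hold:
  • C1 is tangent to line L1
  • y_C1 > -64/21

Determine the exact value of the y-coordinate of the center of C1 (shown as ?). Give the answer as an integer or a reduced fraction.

1

1. [C1‖L1]  y_C1² + (73/6)y_C1 − 79/6 = 0  ⇒  y_C1 = -79/6 or 1
2. given y_C1 > -64/21: keep 1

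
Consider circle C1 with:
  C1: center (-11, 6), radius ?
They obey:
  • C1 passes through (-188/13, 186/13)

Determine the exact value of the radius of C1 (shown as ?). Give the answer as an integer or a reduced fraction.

1. [C1∋P]  r_C1² − 81 = 0  ⇒  r_C1 = 9 (r>0 drops 1)

9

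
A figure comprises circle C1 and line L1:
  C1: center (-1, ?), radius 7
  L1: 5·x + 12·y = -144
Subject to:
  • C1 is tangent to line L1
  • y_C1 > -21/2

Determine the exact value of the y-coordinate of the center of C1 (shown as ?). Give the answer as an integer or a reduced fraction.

1. [C1‖L1]  y_C1² + (139/6)y_C1 + 230/3 = 0  ⇒  y_C1 = -115/6 or -4
2. given y_C1 > -21/2: keep -4

-4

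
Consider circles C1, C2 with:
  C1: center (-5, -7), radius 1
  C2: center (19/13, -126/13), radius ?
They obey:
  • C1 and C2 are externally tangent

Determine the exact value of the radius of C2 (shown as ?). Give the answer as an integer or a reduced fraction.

6

1. [ext C1·C2]  r_C2² + 2r_C2 − 48 = 0  ⇒  r_C2 = 6 (r>0 drops 1)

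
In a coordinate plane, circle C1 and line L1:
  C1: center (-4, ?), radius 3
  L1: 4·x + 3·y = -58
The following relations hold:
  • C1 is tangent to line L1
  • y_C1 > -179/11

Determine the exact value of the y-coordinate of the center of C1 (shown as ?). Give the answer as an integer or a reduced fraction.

-9

1. [C1‖L1]  y_C1² + 28y_C1 + 171 = 0  ⇒  y_C1 = -19 or -9
2. given y_C1 > -179/11: keep -9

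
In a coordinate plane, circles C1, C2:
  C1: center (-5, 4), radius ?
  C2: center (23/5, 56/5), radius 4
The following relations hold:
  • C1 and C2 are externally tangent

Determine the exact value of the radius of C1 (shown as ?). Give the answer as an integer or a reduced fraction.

1. [ext C1·C2]  r_C1² + 8r_C1 − 128 = 0  ⇒  r_C1 = 8 (r>0 drops 1)

8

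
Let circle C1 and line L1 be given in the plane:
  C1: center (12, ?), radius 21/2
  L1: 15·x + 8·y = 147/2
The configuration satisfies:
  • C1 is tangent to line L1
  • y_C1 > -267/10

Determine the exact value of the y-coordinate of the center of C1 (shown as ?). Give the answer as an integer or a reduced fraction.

9

1. [C1‖L1]  y_C1² + (213/8)y_C1 − 2565/8 = 0  ⇒  y_C1 = -285/8 or 9
2. given y_C1 > -267/10: keep 9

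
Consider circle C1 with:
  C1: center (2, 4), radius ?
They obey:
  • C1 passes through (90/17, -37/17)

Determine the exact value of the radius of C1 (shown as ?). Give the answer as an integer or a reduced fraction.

1. [C1∋P]  r_C1² − 49 = 0  ⇒  r_C1 = 7 (r>0 drops 1)

7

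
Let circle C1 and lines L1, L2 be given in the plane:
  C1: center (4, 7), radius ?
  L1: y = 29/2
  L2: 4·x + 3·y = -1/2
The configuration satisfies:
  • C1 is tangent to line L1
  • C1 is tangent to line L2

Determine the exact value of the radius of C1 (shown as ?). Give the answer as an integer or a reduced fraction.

1. [C1‖L1]  r_C1² − 225/4 = 0  ⇒  r_C1 = 15/2 (r>0 drops 1)
2. [C1‖L2]  r_C1² − 225/4 = 0  ⇒  r_C1 = 15/2 (r>0 drops 1)

15/2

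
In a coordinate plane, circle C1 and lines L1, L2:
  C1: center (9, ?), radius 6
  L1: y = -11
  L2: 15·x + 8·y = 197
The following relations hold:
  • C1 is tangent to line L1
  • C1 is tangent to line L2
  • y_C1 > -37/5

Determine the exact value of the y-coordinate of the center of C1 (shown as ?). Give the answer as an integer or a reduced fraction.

1. [C1‖L1]  y_C1² + 22y_C1 + 85 = 0  ⇒  y_C1 = -17 or -5
2. [C1‖L2]  y_C1² − (31/2)y_C1 − 205/2 = 0  ⇒  y_C1 = -5 or 41/2

-5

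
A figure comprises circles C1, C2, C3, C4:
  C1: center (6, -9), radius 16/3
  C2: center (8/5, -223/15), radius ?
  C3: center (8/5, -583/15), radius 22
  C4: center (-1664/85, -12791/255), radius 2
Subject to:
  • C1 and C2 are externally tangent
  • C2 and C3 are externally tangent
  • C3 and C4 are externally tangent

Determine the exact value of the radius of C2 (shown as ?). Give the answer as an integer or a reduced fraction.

1. [ext C1·C2]  r_C2² + (32/3)r_C2 − 76/3 = 0  ⇒  r_C2 = 2 (r>0 drops 1)
2. [ext C2·C3]  r_C2² + 44r_C2 − 92 = 0  ⇒  r_C2 = 2 (r>0 drops 1)

2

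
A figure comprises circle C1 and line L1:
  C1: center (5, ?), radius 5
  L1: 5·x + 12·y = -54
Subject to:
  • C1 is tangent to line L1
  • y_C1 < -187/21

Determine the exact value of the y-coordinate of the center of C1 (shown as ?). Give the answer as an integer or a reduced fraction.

-12

1. [C1‖L1]  y_C1² + (79/6)y_C1 + 14 = 0  ⇒  y_C1 = -12 or -7/6
2. given y_C1 < -187/21: keep -12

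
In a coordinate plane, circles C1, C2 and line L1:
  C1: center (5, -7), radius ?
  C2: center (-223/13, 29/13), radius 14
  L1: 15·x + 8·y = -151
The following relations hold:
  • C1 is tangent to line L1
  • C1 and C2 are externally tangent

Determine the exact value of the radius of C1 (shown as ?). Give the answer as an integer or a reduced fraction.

1. [C1‖L1]  r_C1² − 100 = 0  ⇒  r_C1 = 10 (r>0 drops 1)
2. [ext C1·C2]  r_C1² + 28r_C1 − 380 = 0  ⇒  r_C1 = 10 (r>0 drops 1)

10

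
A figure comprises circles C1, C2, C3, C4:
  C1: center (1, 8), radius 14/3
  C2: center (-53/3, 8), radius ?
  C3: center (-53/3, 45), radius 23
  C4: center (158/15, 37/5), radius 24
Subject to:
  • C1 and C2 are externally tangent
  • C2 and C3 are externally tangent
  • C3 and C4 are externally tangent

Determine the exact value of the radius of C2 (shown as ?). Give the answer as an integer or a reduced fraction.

1. [ext C1·C2]  r_C2² + (28/3)r_C2 − 980/3 = 0  ⇒  r_C2 = 14 (r>0 drops 1)
2. [ext C2·C3]  r_C2² + 46r_C2 − 840 = 0  ⇒  r_C2 = 14 (r>0 drops 1)

14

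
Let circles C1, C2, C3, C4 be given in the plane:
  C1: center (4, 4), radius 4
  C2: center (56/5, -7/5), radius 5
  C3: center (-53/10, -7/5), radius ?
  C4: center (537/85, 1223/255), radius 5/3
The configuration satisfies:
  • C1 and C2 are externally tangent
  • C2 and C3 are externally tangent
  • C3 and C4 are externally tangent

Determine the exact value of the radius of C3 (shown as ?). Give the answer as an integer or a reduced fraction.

23/2

1. [ext C2·C3]  r_C3² + 10r_C3 − 989/4 = 0  ⇒  r_C3 = 23/2 (r>0 drops 1)
2. [ext C3·C4]  r_C3² + (10/3)r_C3 − 2047/12 = 0  ⇒  r_C3 = 23/2 (r>0 drops 1)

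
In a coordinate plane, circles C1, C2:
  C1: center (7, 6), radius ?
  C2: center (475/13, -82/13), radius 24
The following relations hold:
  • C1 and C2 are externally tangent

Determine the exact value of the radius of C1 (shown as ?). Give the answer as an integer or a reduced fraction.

8

1. [ext C1·C2]  r_C1² + 48r_C1 − 448 = 0  ⇒  r_C1 = 8 (r>0 drops 1)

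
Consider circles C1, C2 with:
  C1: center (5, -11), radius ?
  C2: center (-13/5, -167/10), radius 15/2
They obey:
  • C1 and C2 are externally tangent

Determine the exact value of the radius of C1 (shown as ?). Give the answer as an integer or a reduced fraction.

1. [ext C1·C2]  r_C1² + 15r_C1 − 34 = 0  ⇒  r_C1 = 2 (r>0 drops 1)

2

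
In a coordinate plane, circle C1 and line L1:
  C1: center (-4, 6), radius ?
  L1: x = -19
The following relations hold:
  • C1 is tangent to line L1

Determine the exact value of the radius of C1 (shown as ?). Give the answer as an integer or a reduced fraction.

15

1. [C1‖L1]  r_C1² − 225 = 0  ⇒  r_C1 = 15 (r>0 drops 1)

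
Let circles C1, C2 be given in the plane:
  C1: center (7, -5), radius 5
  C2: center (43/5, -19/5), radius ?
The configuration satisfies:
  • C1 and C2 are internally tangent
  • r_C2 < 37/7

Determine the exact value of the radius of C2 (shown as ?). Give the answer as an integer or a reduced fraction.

1. [int C1,C2]  r_C2² − 10r_C2 + 21 = 0  ⇒  r_C2 = 3 or 7
2. given r_C2 < 37/7: keep 3

3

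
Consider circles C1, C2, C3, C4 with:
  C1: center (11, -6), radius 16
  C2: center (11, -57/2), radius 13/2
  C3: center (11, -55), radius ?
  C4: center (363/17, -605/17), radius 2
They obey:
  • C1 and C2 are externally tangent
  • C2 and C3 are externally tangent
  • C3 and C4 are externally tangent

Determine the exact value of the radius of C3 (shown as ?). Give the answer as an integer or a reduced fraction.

1. [ext C2·C3]  r_C3² + 13r_C3 − 660 = 0  ⇒  r_C3 = 20 (r>0 drops 1)
2. [ext C3·C4]  r_C3² + 4r_C3 − 480 = 0  ⇒  r_C3 = 20 (r>0 drops 1)

20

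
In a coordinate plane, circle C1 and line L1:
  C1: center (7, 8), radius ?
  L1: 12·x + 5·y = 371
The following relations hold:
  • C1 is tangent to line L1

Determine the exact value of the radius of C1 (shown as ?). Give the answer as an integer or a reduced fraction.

19

1. [C1‖L1]  r_C1² − 361 = 0  ⇒  r_C1 = 19 (r>0 drops 1)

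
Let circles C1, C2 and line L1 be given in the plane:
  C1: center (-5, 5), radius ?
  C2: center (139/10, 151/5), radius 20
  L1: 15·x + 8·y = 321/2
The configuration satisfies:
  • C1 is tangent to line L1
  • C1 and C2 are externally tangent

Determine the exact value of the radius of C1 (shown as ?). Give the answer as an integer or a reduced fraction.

1. [C1‖L1]  r_C1² − 529/4 = 0  ⇒  r_C1 = 23/2 (r>0 drops 1)
2. [ext C1·C2]  r_C1² + 40r_C1 − 2369/4 = 0  ⇒  r_C1 = 23/2 (r>0 drops 1)

23/2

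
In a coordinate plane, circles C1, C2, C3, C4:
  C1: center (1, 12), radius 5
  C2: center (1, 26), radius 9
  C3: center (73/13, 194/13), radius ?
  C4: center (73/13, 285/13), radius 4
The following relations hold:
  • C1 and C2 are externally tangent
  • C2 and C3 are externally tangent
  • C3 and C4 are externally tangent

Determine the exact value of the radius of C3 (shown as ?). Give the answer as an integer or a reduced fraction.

1. [ext C2·C3]  r_C3² + 18r_C3 − 63 = 0  ⇒  r_C3 = 3 (r>0 drops 1)
2. [ext C3·C4]  r_C3² + 8r_C3 − 33 = 0  ⇒  r_C3 = 3 (r>0 drops 1)

3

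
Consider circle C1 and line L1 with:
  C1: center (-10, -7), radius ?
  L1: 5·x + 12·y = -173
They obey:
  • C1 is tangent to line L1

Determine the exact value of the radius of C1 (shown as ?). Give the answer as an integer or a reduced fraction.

1. [C1‖L1]  r_C1² − 9 = 0  ⇒  r_C1 = 3 (r>0 drops 1)

3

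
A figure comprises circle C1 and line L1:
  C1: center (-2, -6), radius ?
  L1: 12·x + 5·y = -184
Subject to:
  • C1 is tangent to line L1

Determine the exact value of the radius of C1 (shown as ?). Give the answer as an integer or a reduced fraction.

1. [C1‖L1]  r_C1² − 100 = 0  ⇒  r_C1 = 10 (r>0 drops 1)

10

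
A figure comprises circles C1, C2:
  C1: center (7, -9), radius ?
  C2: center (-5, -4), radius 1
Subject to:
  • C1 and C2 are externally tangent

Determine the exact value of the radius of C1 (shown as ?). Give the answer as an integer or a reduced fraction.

1. [ext C1·C2]  r_C1² + 2r_C1 − 168 = 0  ⇒  r_C1 = 12 (r>0 drops 1)

12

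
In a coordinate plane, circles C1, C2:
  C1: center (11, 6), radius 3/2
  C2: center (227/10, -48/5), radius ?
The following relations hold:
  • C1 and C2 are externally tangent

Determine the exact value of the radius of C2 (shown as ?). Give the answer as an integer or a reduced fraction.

1. [ext C1·C2]  r_C2² + 3r_C2 − 378 = 0  ⇒  r_C2 = 18 (r>0 drops 1)

18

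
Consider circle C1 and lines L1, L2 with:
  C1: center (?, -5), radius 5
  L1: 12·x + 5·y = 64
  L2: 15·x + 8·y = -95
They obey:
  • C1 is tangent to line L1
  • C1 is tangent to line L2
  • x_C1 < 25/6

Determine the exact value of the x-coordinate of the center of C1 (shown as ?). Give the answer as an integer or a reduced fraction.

1. [C1‖L1]  x_C1² − (89/6)x_C1 + 77/3 = 0  ⇒  x_C1 = 2 or 77/6
2. [C1‖L2]  x_C1² + (22/3)x_C1 − 56/3 = 0  ⇒  x_C1 = -28/3 or 2

2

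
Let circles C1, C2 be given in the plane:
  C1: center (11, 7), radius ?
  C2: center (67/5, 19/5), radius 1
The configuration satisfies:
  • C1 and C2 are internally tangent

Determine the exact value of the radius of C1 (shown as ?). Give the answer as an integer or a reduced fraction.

5

1. [int C1,C2]  r_C1² − 2r_C1 − 15 = 0  ⇒  r_C1 = 5 (r>0 drops 1)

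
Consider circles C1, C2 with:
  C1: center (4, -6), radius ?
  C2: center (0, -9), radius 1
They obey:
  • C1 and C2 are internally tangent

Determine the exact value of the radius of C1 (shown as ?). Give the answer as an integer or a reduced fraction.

1. [int C1,C2]  r_C1² − 2r_C1 − 24 = 0  ⇒  r_C1 = 6 (r>0 drops 1)

6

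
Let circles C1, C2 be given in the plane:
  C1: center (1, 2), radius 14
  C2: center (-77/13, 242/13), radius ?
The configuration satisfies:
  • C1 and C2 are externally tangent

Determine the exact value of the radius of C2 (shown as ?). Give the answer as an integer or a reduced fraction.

4

1. [ext C1·C2]  r_C2² + 28r_C2 − 128 = 0  ⇒  r_C2 = 4 (r>0 drops 1)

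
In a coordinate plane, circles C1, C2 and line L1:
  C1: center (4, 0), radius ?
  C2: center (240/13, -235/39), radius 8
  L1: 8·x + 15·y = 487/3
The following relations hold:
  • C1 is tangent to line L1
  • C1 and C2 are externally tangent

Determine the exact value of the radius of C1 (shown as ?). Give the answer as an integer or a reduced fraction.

23/3

1. [C1‖L1]  r_C1² − 529/9 = 0  ⇒  r_C1 = 23/3 (r>0 drops 1)
2. [ext C1·C2]  r_C1² + 16r_C1 − 1633/9 = 0  ⇒  r_C1 = 23/3 (r>0 drops 1)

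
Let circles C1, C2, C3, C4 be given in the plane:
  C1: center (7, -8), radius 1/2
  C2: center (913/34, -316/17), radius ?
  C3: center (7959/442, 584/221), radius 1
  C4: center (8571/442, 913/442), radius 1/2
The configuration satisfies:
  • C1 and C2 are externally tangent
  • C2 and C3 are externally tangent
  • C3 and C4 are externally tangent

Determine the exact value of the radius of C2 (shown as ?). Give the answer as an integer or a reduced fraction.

22

1. [ext C1·C2]  r_C2² + 1r_C2 − 506 = 0  ⇒  r_C2 = 22 (r>0 drops 1)
2. [ext C2·C3]  r_C2² + 2r_C2 − 528 = 0  ⇒  r_C2 = 22 (r>0 drops 1)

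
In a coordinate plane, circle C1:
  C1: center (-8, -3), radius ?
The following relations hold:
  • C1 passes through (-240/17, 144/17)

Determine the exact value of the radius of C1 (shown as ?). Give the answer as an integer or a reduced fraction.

13

1. [C1∋P]  r_C1² − 169 = 0  ⇒  r_C1 = 13 (r>0 drops 1)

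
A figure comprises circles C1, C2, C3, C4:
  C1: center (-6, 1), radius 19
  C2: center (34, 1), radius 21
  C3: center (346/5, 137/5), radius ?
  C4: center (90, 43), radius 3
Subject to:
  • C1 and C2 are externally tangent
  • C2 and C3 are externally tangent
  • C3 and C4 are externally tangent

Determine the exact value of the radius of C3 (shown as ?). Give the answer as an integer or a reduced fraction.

1. [ext C2·C3]  r_C3² + 42r_C3 − 1495 = 0  ⇒  r_C3 = 23 (r>0 drops 1)
2. [ext C3·C4]  r_C3² + 6r_C3 − 667 = 0  ⇒  r_C3 = 23 (r>0 drops 1)

23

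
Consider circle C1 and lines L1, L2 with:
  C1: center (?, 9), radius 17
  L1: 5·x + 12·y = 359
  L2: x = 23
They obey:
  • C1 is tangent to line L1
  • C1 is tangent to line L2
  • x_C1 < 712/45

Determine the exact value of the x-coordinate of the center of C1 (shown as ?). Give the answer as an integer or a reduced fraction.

1. [C1‖L1]  x_C1² − (502/5)x_C1 + 2832/5 = 0  ⇒  x_C1 = 6 or 472/5
2. [C1‖L2]  x_C1² − 46x_C1 + 240 = 0  ⇒  x_C1 = 6 or 40

6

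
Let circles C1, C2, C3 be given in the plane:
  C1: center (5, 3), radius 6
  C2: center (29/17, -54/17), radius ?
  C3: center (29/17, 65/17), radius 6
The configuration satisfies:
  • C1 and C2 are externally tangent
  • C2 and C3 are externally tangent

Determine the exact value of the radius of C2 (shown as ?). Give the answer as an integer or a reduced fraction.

1

1. [ext C1·C2]  r_C2² + 12r_C2 − 13 = 0  ⇒  r_C2 = 1 (r>0 drops 1)
2. [ext C2·C3]  r_C2² + 12r_C2 − 13 = 0  ⇒  r_C2 = 1 (r>0 drops 1)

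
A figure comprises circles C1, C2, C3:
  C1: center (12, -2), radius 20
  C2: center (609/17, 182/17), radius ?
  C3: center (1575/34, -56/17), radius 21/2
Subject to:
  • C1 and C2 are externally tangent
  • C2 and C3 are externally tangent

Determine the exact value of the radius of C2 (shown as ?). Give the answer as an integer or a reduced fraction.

7

1. [ext C1·C2]  r_C2² + 40r_C2 − 329 = 0  ⇒  r_C2 = 7 (r>0 drops 1)
2. [ext C2·C3]  r_C2² + 21r_C2 − 196 = 0  ⇒  r_C2 = 7 (r>0 drops 1)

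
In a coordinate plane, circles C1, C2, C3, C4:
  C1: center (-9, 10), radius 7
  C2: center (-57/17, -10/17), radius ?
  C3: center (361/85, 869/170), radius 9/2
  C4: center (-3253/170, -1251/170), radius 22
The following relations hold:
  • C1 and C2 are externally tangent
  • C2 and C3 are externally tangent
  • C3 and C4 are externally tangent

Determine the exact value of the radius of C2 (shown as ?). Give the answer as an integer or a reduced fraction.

5

1. [ext C1·C2]  r_C2² + 14r_C2 − 95 = 0  ⇒  r_C2 = 5 (r>0 drops 1)
2. [ext C2·C3]  r_C2² + 9r_C2 − 70 = 0  ⇒  r_C2 = 5 (r>0 drops 1)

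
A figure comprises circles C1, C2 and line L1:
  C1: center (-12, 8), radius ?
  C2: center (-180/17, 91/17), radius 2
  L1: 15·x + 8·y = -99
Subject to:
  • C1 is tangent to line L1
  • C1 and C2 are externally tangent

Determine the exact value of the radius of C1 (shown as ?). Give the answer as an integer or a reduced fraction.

1. [C1‖L1]  r_C1² − 1 = 0  ⇒  r_C1 = 1 (r>0 drops 1)
2. [ext C1·C2]  r_C1² + 4r_C1 − 5 = 0  ⇒  r_C1 = 1 (r>0 drops 1)

1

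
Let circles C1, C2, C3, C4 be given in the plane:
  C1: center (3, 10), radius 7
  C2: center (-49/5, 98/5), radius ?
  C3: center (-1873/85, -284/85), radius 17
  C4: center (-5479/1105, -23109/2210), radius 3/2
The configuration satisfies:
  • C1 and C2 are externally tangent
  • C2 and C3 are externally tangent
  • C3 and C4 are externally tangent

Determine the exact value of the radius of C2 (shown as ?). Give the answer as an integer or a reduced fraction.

9

1. [ext C1·C2]  r_C2² + 14r_C2 − 207 = 0  ⇒  r_C2 = 9 (r>0 drops 1)
2. [ext C2·C3]  r_C2² + 34r_C2 − 387 = 0  ⇒  r_C2 = 9 (r>0 drops 1)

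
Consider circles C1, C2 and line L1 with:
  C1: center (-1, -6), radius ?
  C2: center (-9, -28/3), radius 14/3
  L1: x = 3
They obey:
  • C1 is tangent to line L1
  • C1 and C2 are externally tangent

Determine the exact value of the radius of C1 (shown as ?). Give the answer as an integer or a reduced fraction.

1. [C1‖L1]  r_C1² − 16 = 0  ⇒  r_C1 = 4 (r>0 drops 1)
2. [ext C1·C2]  r_C1² + (28/3)r_C1 − 160/3 = 0  ⇒  r_C1 = 4 (r>0 drops 1)

4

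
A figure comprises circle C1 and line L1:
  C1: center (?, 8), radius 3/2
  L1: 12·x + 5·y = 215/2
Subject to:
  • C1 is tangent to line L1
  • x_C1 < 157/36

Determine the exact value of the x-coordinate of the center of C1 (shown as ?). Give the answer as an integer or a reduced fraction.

4

1. [C1‖L1]  x_C1² − (45/4)x_C1 + 29 = 0  ⇒  x_C1 = 4 or 29/4
2. given x_C1 < 157/36: keep 4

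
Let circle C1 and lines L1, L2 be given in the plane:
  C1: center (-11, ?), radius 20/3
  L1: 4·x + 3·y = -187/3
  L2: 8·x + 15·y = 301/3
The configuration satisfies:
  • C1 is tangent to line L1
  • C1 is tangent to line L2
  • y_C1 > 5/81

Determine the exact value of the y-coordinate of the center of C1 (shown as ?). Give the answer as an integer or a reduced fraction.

5

1. [C1‖L1]  y_C1² + (110/9)y_C1 − 775/9 = 0  ⇒  y_C1 = -155/9 or 5
2. [C1‖L2]  y_C1² − (226/9)y_C1 + 905/9 = 0  ⇒  y_C1 = 5 or 181/9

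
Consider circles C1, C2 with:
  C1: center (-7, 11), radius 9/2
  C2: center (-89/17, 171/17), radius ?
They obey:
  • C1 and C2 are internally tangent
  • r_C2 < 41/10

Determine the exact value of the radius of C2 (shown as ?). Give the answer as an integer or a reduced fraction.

1. [int C1,C2]  r_C2² − 9r_C2 + 65/4 = 0  ⇒  r_C2 = 5/2 or 13/2
2. given r_C2 < 41/10: keep 5/2

5/2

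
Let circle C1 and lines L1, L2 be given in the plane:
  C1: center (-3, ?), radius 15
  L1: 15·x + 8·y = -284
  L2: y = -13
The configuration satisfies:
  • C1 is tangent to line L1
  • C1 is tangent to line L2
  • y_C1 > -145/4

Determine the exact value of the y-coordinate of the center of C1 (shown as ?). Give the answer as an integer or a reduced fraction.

1. [C1‖L1]  y_C1² + (239/4)y_C1 − 247/2 = 0  ⇒  y_C1 = -247/4 or 2
2. [C1‖L2]  y_C1² + 26y_C1 − 56 = 0  ⇒  y_C1 = -28 or 2

2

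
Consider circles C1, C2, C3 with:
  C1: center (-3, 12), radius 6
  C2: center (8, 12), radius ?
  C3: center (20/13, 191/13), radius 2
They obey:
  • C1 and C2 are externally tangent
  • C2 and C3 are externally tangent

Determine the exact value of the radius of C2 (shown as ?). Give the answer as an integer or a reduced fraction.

1. [ext C1·C2]  r_C2² + 12r_C2 − 85 = 0  ⇒  r_C2 = 5 (r>0 drops 1)
2. [ext C2·C3]  r_C2² + 4r_C2 − 45 = 0  ⇒  r_C2 = 5 (r>0 drops 1)

5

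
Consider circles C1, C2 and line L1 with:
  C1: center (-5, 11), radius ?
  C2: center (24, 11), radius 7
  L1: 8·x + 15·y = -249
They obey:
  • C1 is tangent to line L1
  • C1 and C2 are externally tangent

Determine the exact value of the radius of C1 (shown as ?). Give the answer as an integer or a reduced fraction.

22

1. [C1‖L1]  r_C1² − 484 = 0  ⇒  r_C1 = 22 (r>0 drops 1)
2. [ext C1·C2]  r_C1² + 14r_C1 − 792 = 0  ⇒  r_C1 = 22 (r>0 drops 1)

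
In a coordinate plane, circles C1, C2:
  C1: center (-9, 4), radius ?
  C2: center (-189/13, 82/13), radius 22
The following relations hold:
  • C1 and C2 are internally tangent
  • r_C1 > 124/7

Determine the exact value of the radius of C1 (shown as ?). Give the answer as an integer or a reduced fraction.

1. [int C1,C2]  r_C1² − 44r_C1 + 448 = 0  ⇒  r_C1 = 16 or 28
2. given r_C1 > 124/7: keep 28

28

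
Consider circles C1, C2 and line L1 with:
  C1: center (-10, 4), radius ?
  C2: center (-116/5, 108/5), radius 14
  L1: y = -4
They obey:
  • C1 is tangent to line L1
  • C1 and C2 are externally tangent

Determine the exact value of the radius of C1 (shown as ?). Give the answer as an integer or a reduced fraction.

1. [C1‖L1]  r_C1² − 64 = 0  ⇒  r_C1 = 8 (r>0 drops 1)
2. [ext C1·C2]  r_C1² + 28r_C1 − 288 = 0  ⇒  r_C1 = 8 (r>0 drops 1)

8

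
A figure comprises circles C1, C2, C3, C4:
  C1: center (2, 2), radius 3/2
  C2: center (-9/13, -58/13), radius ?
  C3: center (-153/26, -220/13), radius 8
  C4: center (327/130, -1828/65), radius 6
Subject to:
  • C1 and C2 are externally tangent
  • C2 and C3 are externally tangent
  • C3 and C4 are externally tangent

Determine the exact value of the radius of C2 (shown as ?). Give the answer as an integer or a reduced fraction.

1. [ext C1·C2]  r_C2² + 3r_C2 − 187/4 = 0  ⇒  r_C2 = 11/2 (r>0 drops 1)
2. [ext C2·C3]  r_C2² + 16r_C2 − 473/4 = 0  ⇒  r_C2 = 11/2 (r>0 drops 1)

11/2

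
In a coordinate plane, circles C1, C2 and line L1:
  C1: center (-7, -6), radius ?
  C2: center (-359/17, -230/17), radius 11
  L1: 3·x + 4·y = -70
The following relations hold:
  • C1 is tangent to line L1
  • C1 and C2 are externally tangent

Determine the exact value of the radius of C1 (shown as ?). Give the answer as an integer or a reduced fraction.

1. [C1‖L1]  r_C1² − 25 = 0  ⇒  r_C1 = 5 (r>0 drops 1)
2. [ext C1·C2]  r_C1² + 22r_C1 − 135 = 0  ⇒  r_C1 = 5 (r>0 drops 1)

5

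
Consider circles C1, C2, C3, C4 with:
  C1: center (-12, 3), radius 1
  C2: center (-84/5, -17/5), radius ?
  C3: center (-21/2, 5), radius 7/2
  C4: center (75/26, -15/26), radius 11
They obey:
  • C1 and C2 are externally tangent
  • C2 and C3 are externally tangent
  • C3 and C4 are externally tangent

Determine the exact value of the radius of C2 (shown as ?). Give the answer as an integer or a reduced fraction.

7

1. [ext C1·C2]  r_C2² + 2r_C2 − 63 = 0  ⇒  r_C2 = 7 (r>0 drops 1)
2. [ext C2·C3]  r_C2² + 7r_C2 − 98 = 0  ⇒  r_C2 = 7 (r>0 drops 1)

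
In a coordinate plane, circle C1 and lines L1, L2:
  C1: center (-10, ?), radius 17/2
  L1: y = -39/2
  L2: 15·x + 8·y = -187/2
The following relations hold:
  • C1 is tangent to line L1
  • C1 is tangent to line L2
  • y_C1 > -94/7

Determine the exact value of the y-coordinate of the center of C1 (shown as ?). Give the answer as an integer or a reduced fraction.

-11

1. [C1‖L1]  y_C1² + 39y_C1 + 308 = 0  ⇒  y_C1 = -28 or -11
2. [C1‖L2]  y_C1² − (113/8)y_C1 − 2211/8 = 0  ⇒  y_C1 = -11 or 201/8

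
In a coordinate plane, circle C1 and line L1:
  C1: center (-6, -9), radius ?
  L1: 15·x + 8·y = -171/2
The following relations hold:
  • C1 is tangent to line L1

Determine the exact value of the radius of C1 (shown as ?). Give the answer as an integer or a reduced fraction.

9/2

1. [C1‖L1]  r_C1² − 81/4 = 0  ⇒  r_C1 = 9/2 (r>0 drops 1)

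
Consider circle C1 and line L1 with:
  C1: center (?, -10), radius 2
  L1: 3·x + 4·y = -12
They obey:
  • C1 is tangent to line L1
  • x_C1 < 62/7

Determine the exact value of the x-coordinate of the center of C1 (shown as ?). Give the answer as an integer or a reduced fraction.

1. [C1‖L1]  x_C1² − (56/3)x_C1 + 76 = 0  ⇒  x_C1 = 6 or 38/3
2. given x_C1 < 62/7: keep 6

6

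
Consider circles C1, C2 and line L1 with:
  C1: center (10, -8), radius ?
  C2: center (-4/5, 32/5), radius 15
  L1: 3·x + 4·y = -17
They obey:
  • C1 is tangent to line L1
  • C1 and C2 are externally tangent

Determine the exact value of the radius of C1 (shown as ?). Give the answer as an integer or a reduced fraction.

3

1. [C1‖L1]  r_C1² − 9 = 0  ⇒  r_C1 = 3 (r>0 drops 1)
2. [ext C1·C2]  r_C1² + 30r_C1 − 99 = 0  ⇒  r_C1 = 3 (r>0 drops 1)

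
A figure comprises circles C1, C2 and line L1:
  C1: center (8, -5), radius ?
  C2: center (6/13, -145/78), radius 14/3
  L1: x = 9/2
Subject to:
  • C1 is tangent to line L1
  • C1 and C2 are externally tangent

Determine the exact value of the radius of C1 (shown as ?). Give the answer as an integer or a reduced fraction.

7/2

1. [C1‖L1]  r_C1² − 49/4 = 0  ⇒  r_C1 = 7/2 (r>0 drops 1)
2. [ext C1·C2]  r_C1² + (28/3)r_C1 − 539/12 = 0  ⇒  r_C1 = 7/2 (r>0 drops 1)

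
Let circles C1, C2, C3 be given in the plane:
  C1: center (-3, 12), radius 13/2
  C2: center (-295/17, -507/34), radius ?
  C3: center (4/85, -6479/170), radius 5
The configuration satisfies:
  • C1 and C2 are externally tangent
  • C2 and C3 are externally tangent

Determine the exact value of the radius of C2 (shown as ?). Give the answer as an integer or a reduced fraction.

24

1. [ext C1·C2]  r_C2² + 13r_C2 − 888 = 0  ⇒  r_C2 = 24 (r>0 drops 1)
2. [ext C2·C3]  r_C2² + 10r_C2 − 816 = 0  ⇒  r_C2 = 24 (r>0 drops 1)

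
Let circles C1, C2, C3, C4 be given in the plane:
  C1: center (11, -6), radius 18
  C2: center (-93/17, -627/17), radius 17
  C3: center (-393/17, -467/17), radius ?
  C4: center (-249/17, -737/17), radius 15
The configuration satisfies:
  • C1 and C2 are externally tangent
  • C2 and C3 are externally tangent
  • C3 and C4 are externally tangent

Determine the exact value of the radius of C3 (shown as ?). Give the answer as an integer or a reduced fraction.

1. [ext C2·C3]  r_C3² + 34r_C3 − 111 = 0  ⇒  r_C3 = 3 (r>0 drops 1)
2. [ext C3·C4]  r_C3² + 30r_C3 − 99 = 0  ⇒  r_C3 = 3 (r>0 drops 1)

3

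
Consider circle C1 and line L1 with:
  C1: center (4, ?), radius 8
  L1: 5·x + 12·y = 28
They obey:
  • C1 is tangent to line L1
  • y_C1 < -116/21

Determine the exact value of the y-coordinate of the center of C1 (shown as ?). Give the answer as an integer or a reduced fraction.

1. [C1‖L1]  y_C1² − (4/3)y_C1 − 224/3 = 0  ⇒  y_C1 = -8 or 28/3
2. given y_C1 < -116/21: keep -8

-8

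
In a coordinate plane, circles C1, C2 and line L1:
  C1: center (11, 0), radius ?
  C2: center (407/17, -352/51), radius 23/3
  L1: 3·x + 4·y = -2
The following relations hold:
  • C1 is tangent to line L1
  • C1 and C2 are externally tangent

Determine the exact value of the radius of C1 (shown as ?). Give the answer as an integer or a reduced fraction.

7

1. [C1‖L1]  r_C1² − 49 = 0  ⇒  r_C1 = 7 (r>0 drops 1)
2. [ext C1·C2]  r_C1² + (46/3)r_C1 − 469/3 = 0  ⇒  r_C1 = 7 (r>0 drops 1)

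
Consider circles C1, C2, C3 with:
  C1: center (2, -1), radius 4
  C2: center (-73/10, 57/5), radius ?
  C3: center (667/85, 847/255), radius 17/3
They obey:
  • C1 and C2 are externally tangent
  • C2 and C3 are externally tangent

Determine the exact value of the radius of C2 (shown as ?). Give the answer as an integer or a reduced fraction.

23/2

1. [ext C1·C2]  r_C2² + 8r_C2 − 897/4 = 0  ⇒  r_C2 = 23/2 (r>0 drops 1)
2. [ext C2·C3]  r_C2² + (34/3)r_C2 − 3151/12 = 0  ⇒  r_C2 = 23/2 (r>0 drops 1)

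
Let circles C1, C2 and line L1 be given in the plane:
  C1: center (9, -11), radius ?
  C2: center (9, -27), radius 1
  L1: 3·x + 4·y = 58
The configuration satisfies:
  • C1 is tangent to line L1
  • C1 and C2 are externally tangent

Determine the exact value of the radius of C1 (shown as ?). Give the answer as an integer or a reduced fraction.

1. [C1‖L1]  r_C1² − 225 = 0  ⇒  r_C1 = 15 (r>0 drops 1)
2. [ext C1·C2]  r_C1² + 2r_C1 − 255 = 0  ⇒  r_C1 = 15 (r>0 drops 1)

15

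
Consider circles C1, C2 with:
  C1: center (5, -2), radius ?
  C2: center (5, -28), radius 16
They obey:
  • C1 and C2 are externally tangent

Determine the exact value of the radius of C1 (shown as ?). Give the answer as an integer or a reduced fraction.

1. [ext C1·C2]  r_C1² + 32r_C1 − 420 = 0  ⇒  r_C1 = 10 (r>0 drops 1)

10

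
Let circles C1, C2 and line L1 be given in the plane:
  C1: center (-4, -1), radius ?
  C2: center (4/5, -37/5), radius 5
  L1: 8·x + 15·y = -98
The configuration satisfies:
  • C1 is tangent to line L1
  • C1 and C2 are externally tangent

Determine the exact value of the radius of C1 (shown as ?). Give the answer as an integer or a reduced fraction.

1. [C1‖L1]  r_C1² − 9 = 0  ⇒  r_C1 = 3 (r>0 drops 1)
2. [ext C1·C2]  r_C1² + 10r_C1 − 39 = 0  ⇒  r_C1 = 3 (r>0 drops 1)

3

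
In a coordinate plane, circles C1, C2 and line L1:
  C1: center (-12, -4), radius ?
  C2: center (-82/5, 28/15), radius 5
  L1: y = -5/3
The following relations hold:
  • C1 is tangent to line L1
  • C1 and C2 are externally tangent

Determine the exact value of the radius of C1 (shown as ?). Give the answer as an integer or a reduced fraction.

1. [C1‖L1]  r_C1² − 49/9 = 0  ⇒  r_C1 = 7/3 (r>0 drops 1)
2. [ext C1·C2]  r_C1² + 10r_C1 − 259/9 = 0  ⇒  r_C1 = 7/3 (r>0 drops 1)

7/3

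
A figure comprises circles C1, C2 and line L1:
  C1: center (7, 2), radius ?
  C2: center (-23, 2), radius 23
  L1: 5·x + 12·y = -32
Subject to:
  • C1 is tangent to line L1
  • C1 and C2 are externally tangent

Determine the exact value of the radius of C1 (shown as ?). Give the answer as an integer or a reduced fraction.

7

1. [C1‖L1]  r_C1² − 49 = 0  ⇒  r_C1 = 7 (r>0 drops 1)
2. [ext C1·C2]  r_C1² + 46r_C1 − 371 = 0  ⇒  r_C1 = 7 (r>0 drops 1)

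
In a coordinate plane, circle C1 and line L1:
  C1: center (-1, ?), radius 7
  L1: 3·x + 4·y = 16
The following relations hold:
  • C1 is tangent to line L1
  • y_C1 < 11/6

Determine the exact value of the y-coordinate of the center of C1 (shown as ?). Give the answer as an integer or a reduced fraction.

-4

1. [C1‖L1]  y_C1² − (19/2)y_C1 − 54 = 0  ⇒  y_C1 = -4 or 27/2
2. given y_C1 < 11/6: keep -4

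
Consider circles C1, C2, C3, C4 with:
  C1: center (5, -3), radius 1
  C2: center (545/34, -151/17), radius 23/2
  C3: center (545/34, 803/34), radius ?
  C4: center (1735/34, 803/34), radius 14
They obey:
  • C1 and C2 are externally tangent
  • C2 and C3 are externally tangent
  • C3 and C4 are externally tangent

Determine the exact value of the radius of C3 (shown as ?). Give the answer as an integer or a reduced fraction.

21

1. [ext C2·C3]  r_C3² + 23r_C3 − 924 = 0  ⇒  r_C3 = 21 (r>0 drops 1)
2. [ext C3·C4]  r_C3² + 28r_C3 − 1029 = 0  ⇒  r_C3 = 21 (r>0 drops 1)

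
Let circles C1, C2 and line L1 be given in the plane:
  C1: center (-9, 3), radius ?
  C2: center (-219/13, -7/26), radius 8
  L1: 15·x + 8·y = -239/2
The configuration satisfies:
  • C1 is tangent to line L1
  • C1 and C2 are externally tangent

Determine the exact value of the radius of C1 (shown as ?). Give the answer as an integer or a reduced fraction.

1. [C1‖L1]  r_C1² − 1/4 = 0  ⇒  r_C1 = 1/2 (r>0 drops 1)
2. [ext C1·C2]  r_C1² + 16r_C1 − 33/4 = 0  ⇒  r_C1 = 1/2 (r>0 drops 1)

1/2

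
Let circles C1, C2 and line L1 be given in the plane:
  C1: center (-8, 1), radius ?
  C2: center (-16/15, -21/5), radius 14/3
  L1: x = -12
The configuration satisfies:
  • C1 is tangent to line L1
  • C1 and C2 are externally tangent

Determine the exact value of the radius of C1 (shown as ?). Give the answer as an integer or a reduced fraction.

4

1. [C1‖L1]  r_C1² − 16 = 0  ⇒  r_C1 = 4 (r>0 drops 1)
2. [ext C1·C2]  r_C1² + (28/3)r_C1 − 160/3 = 0  ⇒  r_C1 = 4 (r>0 drops 1)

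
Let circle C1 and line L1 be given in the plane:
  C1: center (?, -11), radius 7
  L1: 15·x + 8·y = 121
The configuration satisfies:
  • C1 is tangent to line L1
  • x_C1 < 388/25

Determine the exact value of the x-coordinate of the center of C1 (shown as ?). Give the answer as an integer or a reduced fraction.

6

1. [C1‖L1]  x_C1² − (418/15)x_C1 + 656/5 = 0  ⇒  x_C1 = 6 or 328/15
2. given x_C1 < 388/25: keep 6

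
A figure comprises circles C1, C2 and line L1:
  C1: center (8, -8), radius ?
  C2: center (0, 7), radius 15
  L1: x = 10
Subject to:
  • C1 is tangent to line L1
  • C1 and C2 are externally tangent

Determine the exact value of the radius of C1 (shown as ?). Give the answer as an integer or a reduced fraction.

2

1. [C1‖L1]  r_C1² − 4 = 0  ⇒  r_C1 = 2 (r>0 drops 1)
2. [ext C1·C2]  r_C1² + 30r_C1 − 64 = 0  ⇒  r_C1 = 2 (r>0 drops 1)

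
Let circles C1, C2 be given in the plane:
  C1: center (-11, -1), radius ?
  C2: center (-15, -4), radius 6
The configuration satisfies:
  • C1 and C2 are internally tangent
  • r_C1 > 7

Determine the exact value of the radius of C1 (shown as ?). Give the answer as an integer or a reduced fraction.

1. [int C1,C2]  r_C1² − 12r_C1 + 11 = 0  ⇒  r_C1 = 1 or 11
2. given r_C1 > 7: keep 11

11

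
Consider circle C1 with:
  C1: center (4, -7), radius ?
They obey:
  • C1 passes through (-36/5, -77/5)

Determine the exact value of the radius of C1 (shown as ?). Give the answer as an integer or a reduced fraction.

14

1. [C1∋P]  r_C1² − 196 = 0  ⇒  r_C1 = 14 (r>0 drops 1)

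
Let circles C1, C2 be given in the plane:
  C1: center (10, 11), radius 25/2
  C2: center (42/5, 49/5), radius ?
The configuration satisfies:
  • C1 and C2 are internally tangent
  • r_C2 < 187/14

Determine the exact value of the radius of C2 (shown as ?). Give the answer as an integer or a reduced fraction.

21/2

1. [int C1,C2]  r_C2² − 25r_C2 + 609/4 = 0  ⇒  r_C2 = 21/2 or 29/2
2. given r_C2 < 187/14: keep 21/2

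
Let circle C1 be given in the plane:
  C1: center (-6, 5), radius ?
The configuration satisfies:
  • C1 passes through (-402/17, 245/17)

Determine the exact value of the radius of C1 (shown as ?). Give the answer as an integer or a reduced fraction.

20

1. [C1∋P]  r_C1² − 400 = 0  ⇒  r_C1 = 20 (r>0 drops 1)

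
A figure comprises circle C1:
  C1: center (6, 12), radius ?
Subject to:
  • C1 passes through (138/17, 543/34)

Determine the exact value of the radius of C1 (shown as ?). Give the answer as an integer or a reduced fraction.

1. [C1∋P]  r_C1² − 81/4 = 0  ⇒  r_C1 = 9/2 (r>0 drops 1)

9/2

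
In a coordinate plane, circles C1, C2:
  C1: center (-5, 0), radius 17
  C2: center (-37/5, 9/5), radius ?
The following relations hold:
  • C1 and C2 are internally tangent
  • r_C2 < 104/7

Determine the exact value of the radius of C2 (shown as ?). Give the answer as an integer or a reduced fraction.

1. [int C1,C2]  r_C2² − 34r_C2 + 280 = 0  ⇒  r_C2 = 14 or 20
2. given r_C2 < 104/7: keep 14

14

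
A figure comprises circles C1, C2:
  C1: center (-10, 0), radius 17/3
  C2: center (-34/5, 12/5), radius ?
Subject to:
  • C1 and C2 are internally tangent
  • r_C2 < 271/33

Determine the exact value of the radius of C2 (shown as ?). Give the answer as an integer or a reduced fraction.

1. [int C1,C2]  r_C2² − (34/3)r_C2 + 145/9 = 0  ⇒  r_C2 = 5/3 or 29/3
2. given r_C2 < 271/33: keep 5/3

5/3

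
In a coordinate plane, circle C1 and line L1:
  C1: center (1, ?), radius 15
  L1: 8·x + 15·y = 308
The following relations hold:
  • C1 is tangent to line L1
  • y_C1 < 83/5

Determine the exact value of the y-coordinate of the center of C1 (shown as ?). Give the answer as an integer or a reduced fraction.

3

1. [C1‖L1]  y_C1² − 40y_C1 + 111 = 0  ⇒  y_C1 = 3 or 37
2. given y_C1 < 83/5: keep 3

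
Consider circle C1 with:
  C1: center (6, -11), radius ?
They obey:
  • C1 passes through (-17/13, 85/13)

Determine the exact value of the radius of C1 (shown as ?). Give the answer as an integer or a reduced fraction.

1. [C1∋P]  r_C1² − 361 = 0  ⇒  r_C1 = 19 (r>0 drops 1)

19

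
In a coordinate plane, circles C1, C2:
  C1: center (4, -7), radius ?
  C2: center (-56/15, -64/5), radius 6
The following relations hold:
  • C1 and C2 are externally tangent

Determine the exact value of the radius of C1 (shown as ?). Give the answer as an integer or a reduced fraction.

11/3

1. [ext C1·C2]  r_C1² + 12r_C1 − 517/9 = 0  ⇒  r_C1 = 11/3 (r>0 drops 1)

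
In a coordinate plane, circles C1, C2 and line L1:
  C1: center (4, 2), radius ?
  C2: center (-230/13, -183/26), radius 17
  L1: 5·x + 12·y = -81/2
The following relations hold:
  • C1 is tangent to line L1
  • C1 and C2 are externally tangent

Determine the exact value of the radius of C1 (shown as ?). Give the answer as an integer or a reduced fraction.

1. [C1‖L1]  r_C1² − 169/4 = 0  ⇒  r_C1 = 13/2 (r>0 drops 1)
2. [ext C1·C2]  r_C1² + 34r_C1 − 1053/4 = 0  ⇒  r_C1 = 13/2 (r>0 drops 1)

13/2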